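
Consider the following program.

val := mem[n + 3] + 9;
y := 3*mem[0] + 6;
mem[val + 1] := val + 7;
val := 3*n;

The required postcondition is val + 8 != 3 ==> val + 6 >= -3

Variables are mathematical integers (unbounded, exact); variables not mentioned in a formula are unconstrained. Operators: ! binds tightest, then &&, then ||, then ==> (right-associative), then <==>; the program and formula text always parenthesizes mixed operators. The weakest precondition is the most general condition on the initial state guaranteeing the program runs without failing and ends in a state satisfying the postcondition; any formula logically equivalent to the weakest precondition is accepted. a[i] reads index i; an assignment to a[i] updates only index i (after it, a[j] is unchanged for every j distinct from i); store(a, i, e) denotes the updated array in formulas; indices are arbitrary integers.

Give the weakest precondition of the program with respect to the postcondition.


Working backward. After the program, the postcondition val + 8 != 3 ==> val + 6 >= -3 must hold; in canonical form it is val != -5 ==> val >= -9.
Before val := 3*n: 3*n != -5 ==> 3*n >= -9
Before mem[val + 1] := val + 7: 3*n != -5 ==> 3*n >= -9
Before y := 3*mem[0] + 6: 3*n != -5 ==> 3*n >= -9
Before val := mem[n + 3] + 9: 3*n != -5 ==> 3*n >= -9
Answer: WP = 3*n != -5 ==> 3*n >= -9


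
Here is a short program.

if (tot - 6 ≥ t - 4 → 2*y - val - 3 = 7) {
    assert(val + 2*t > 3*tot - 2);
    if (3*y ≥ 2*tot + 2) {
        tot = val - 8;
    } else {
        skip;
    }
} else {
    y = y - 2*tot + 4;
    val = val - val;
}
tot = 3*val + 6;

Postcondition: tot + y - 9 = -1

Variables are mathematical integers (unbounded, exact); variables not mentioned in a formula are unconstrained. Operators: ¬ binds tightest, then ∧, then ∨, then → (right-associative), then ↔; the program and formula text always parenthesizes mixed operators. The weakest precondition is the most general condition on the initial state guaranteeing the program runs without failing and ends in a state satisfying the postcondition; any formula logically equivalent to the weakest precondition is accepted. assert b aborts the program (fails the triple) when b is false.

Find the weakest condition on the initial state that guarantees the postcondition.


Working backward. After the program, the postcondition tot + y - 9 = -1 must hold; in canonical form it is tot + y = 8.
Before tot := 3*val + 6: 3*val + y = 2
Then branch requires 2*t + val > 3*tot - 2 ∧ (3*y ≥ 2*tot + 2 → 3*val + y = 2) ∧ ((¬(3*y ≥ 2*tot + 2)) → 3*val + y = 2); else branch requires y = 2*tot - 2.
Before the if: ((tot ≥ t + 2 → 2*y = val + 10) → (2*t + val > 3*tot - 2 ∧ (3*y ≥ 2*tot + 2 → 3*val + y = 2) ∧ ((¬(3*y ≥ 2*tot + 2)) → 3*val + y = 2))) ∧ ((¬(tot ≥ t + 2 → 2*y = val + 10)) → y = 2*tot - 2)
Answer: WP = ((tot ≥ t + 2 → 2*y = val + 10) → (2*t + val > 3*tot - 2 ∧ (3*y ≥ 2*tot + 2 → 3*val + y = 2) ∧ ((¬(3*y ≥ 2*tot + 2)) → 3*val + y = 2))) ∧ ((¬(tot ≥ t + 2 → 2*y = val + 10)) → y = 2*tot - 2)


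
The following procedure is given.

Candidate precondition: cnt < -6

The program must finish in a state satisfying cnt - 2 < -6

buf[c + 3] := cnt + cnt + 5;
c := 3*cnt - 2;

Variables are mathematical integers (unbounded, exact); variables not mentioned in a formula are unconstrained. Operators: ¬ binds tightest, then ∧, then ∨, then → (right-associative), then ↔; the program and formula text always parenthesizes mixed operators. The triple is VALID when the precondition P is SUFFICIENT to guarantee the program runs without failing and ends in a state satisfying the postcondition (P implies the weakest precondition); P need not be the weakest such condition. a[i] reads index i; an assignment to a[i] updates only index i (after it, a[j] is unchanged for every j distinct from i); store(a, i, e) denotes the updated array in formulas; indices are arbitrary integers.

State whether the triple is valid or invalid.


Working backward. After the program, the postcondition cnt - 2 < -6 must hold; in canonical form it is cnt < -4.
Before c := 3*cnt - 2: cnt < -4
Before buf[c + 3] := cnt + cnt + 5: cnt < -4
The weakest precondition is cnt < -4.
Check whether cnt < -6 implies it.
Every state satisfying the precondition satisfies the weakest precondition: the implication holds.
Answer: valid


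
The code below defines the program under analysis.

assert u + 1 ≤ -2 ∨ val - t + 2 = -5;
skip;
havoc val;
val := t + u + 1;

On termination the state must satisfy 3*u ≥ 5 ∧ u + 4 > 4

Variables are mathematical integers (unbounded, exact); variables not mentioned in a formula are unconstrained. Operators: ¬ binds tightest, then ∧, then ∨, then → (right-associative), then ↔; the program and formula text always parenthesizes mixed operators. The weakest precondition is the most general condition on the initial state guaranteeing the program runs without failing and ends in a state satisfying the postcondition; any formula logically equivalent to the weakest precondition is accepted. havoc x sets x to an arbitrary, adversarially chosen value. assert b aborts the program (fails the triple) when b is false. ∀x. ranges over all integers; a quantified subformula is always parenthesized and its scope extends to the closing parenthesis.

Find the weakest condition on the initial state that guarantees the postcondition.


Working backward. After the program, the postcondition 3*u ≥ 5 ∧ u + 4 > 4 must hold; in canonical form it is 3*u ≥ 5 ∧ u > 0.
Before val := t + u + 1: 3*u ≥ 5 ∧ u > 0
Before havoc val: 3*u ≥ 5 ∧ u > 0
Before skip: 3*u ≥ 5 ∧ u > 0
Before assert u + 1 ≤ -2 ∨ val - t + 2 = -5: (u ≤ -3 ∨ val = t - 7) ∧ 3*u ≥ 5 ∧ u > 0
Answer: WP = (u ≤ -3 ∨ val = t - 7) ∧ 3*u ≥ 5 ∧ u > 0


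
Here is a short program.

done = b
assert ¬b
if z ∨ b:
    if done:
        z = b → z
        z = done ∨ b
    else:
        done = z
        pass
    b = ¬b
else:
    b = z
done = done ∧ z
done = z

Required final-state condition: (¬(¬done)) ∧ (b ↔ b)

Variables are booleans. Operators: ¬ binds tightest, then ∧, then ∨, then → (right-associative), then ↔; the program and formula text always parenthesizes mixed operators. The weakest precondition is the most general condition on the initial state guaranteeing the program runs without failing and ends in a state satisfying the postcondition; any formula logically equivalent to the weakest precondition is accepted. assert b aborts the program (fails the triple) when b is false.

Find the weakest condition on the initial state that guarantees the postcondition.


Working backward. After the program, the postcondition (¬(¬done)) ∧ (b ↔ b) must hold; in canonical form it is done.
Before done := z: z
Before done := done ∧ z: z
Then branch requires (done → (done ∨ b)) ∧ ((¬done) → z); else branch requires z.
Before the if: ((z ∨ b) → ((done → (done ∨ b)) ∧ ((¬done) → z))) ∧ ((¬(z ∨ b)) → z)
Before assert ¬b: (¬b) ∧ ((z ∨ b) → ((done → (done ∨ b)) ∧ ((¬done) → z))) ∧ ((¬(z ∨ b)) → z)
Before done := b: (¬b) ∧ ((z ∨ b) → ((¬b) → z)) ∧ ((¬(z ∨ b)) → z)
Answer: WP = (¬b) ∧ ((z ∨ b) → ((¬b) → z)) ∧ ((¬(z ∨ b)) → z)


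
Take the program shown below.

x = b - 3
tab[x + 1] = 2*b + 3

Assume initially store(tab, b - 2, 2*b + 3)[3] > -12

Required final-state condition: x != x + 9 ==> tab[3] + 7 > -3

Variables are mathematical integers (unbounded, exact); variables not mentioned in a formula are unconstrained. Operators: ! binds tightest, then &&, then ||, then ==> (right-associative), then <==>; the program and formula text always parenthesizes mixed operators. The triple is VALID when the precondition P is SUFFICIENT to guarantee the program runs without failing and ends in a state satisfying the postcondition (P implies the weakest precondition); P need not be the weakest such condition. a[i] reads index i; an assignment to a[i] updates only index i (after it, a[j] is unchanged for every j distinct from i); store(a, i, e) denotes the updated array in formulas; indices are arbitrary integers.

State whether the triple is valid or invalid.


Working backward. After the program, the postcondition x != x + 9 ==> tab[3] + 7 > -3 must hold; in canonical form it is tab[3] > -10.
Before tab[x + 1] := 2*b + 3: store(tab, x + 1, 2*b + 3)[3] > -10
Before x := b - 3: store(tab, b - 2, 2*b + 3)[3] > -10
The weakest precondition is store(tab, b - 2, 2*b + 3)[3] > -10.
Check whether store(tab, b - 2, 2*b + 3)[3] > -12 implies it.
Countermodel: at the initial state b = -15215, tab = {[-15217] = 2, [3] = -10, elsewhere 2}, the precondition holds but the weakest precondition fails.
Answer: invalid


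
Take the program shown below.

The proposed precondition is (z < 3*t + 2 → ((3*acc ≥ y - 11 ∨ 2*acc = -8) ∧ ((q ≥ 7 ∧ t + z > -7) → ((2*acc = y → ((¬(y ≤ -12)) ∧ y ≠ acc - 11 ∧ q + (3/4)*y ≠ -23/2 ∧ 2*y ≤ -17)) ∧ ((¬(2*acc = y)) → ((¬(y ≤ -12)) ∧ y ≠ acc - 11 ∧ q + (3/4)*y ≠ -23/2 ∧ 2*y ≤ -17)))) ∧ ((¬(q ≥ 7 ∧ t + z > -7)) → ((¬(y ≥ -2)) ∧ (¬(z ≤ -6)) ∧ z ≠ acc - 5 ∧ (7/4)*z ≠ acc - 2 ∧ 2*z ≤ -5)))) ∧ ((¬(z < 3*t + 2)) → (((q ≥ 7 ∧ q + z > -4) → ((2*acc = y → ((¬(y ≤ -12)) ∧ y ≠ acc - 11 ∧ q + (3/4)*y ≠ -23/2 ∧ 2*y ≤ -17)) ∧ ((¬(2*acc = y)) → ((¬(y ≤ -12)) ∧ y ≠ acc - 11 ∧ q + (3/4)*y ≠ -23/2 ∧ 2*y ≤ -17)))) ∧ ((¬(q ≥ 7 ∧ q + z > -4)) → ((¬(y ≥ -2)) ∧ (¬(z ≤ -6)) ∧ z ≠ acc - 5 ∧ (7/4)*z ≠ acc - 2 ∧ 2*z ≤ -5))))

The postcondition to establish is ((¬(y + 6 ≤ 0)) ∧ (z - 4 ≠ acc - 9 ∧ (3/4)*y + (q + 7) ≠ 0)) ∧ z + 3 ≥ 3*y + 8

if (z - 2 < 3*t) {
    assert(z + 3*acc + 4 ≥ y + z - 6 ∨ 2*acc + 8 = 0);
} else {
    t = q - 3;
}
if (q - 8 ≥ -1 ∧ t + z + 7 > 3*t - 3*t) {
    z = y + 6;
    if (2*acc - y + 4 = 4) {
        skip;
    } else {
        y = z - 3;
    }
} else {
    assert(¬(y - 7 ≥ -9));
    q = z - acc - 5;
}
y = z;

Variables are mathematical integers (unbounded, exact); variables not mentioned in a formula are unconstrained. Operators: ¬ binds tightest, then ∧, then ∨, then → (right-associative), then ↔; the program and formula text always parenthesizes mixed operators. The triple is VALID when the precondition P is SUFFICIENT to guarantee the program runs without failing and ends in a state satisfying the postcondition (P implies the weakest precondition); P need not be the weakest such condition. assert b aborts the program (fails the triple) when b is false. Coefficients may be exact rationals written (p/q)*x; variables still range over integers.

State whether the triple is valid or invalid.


Working backward. After the program, the postcondition ((¬(y + 6 ≤ 0)) ∧ (z - 4 ≠ acc - 9 ∧ (3/4)*y + (q + 7) ≠ 0)) ∧ z + 3 ≥ 3*y + 8 must hold; in canonical form it is (¬(y ≤ -6)) ∧ z ≠ acc - 5 ∧ q + (3/4)*y ≠ -7 ∧ z ≥ 3*y + 5.
Before y := z: (¬(z ≤ -6)) ∧ z ≠ acc - 5 ∧ q + (3/4)*z ≠ -7 ∧ 2*z ≤ -5
Then branch requires (2*acc = y → ((¬(y ≤ -12)) ∧ y ≠ acc - 11 ∧ q + (3/4)*y ≠ -23/2 ∧ 2*y ≤ -17)) ∧ ((¬(2*acc = y)) → ((¬(y ≤ -12)) ∧ y ≠ acc - 11 ∧ q + (3/4)*y ≠ -23/2 ∧ 2*y ≤ -17)); else branch requires (¬(y ≥ -2)) ∧ (¬(z ≤ -6)) ∧ z ≠ acc - 5 ∧ (7/4)*z ≠ acc - 2 ∧ 2*z ≤ -5.
Before the if: ((q ≥ 7 ∧ t + z > -7) → ((2*acc = y → ((¬(y ≤ -12)) ∧ y ≠ acc - 11 ∧ q + (3/4)*y ≠ -23/2 ∧ 2*y ≤ -17)) ∧ ((¬(2*acc = y)) → ((¬(y ≤ -12)) ∧ y ≠ acc - 11 ∧ q + (3/4)*y ≠ -23/2 ∧ 2*y ≤ -17)))) ∧ ((¬(q ≥ 7 ∧ t + z > -7)) → ((¬(y ≥ -2)) ∧ (¬(z ≤ -6)) ∧ z ≠ acc - 5 ∧ (7/4)*z ≠ acc - 2 ∧ 2*z ≤ -5))
Then branch requires (3*acc ≥ y - 10 ∨ 2*acc = -8) ∧ ((q ≥ 7 ∧ t + z > -7) → ((2*acc = y → ((¬(y ≤ -12)) ∧ y ≠ acc - 11 ∧ q + (3/4)*y ≠ -23/2 ∧ 2*y ≤ -17)) ∧ ((¬(2*acc = y)) → ((¬(y ≤ -12)) ∧ y ≠ acc - 11 ∧ q + (3/4)*y ≠ -23/2 ∧ 2*y ≤ -17)))) ∧ ((¬(q ≥ 7 ∧ t + z > -7)) → ((¬(y ≥ -2)) ∧ (¬(z ≤ -6)) ∧ z ≠ acc - 5 ∧ (7/4)*z ≠ acc - 2 ∧ 2*z ≤ -5)); else branch requires ((q ≥ 7 ∧ q + z > -4) → ((2*acc = y → ((¬(y ≤ -12)) ∧ y ≠ acc - 11 ∧ q + (3/4)*y ≠ -23/2 ∧ 2*y ≤ -17)) ∧ ((¬(2*acc = y)) → ((¬(y ≤ -12)) ∧ y ≠ acc - 11 ∧ q + (3/4)*y ≠ -23/2 ∧ 2*y ≤ -17)))) ∧ ((¬(q ≥ 7 ∧ q + z > -4)) → ((¬(y ≥ -2)) ∧ (¬(z ≤ -6)) ∧ z ≠ acc - 5 ∧ (7/4)*z ≠ acc - 2 ∧ 2*z ≤ -5)).
Before the if: (z < 3*t + 2 → ((3*acc ≥ y - 10 ∨ 2*acc = -8) ∧ ((q ≥ 7 ∧ t + z > -7) → ((2*acc = y → ((¬(y ≤ -12)) ∧ y ≠ acc - 11 ∧ q + (3/4)*y ≠ -23/2 ∧ 2*y ≤ -17)) ∧ ((¬(2*acc = y)) → ((¬(y ≤ -12)) ∧ y ≠ acc - 11 ∧ q + (3/4)*y ≠ -23/2 ∧ 2*y ≤ -17)))) ∧ ((¬(q ≥ 7 ∧ t + z > -7)) → ((¬(y ≥ -2)) ∧ (¬(z ≤ -6)) ∧ z ≠ acc - 5 ∧ (7/4)*z ≠ acc - 2 ∧ 2*z ≤ -5)))) ∧ ((¬(z < 3*t + 2)) → (((q ≥ 7 ∧ q + z > -4) → ((2*acc = y → ((¬(y ≤ -12)) ∧ y ≠ acc - 11 ∧ q + (3/4)*y ≠ -23/2 ∧ 2*y ≤ -17)) ∧ ((¬(2*acc = y)) → ((¬(y ≤ -12)) ∧ y ≠ acc - 11 ∧ q + (3/4)*y ≠ -23/2 ∧ 2*y ≤ -17)))) ∧ ((¬(q ≥ 7 ∧ q + z > -4)) → ((¬(y ≥ -2)) ∧ (¬(z ≤ -6)) ∧ z ≠ acc - 5 ∧ (7/4)*z ≠ acc - 2 ∧ 2*z ≤ -5))))
The weakest precondition is (z < 3*t + 2 → ((3*acc ≥ y - 10 ∨ 2*acc = -8) ∧ ((q ≥ 7 ∧ t + z > -7) → ((2*acc = y → ((¬(y ≤ -12)) ∧ y ≠ acc - 11 ∧ q + (3/4)*y ≠ -23/2 ∧ 2*y ≤ -17)) ∧ ((¬(2*acc = y)) → ((¬(y ≤ -12)) ∧ y ≠ acc - 11 ∧ q + (3/4)*y ≠ -23/2 ∧ 2*y ≤ -17)))) ∧ ((¬(q ≥ 7 ∧ t + z > -7)) → ((¬(y ≥ -2)) ∧ (¬(z ≤ -6)) ∧ z ≠ acc - 5 ∧ (7/4)*z ≠ acc - 2 ∧ 2*z ≤ -5)))) ∧ ((¬(z < 3*t + 2)) → (((q ≥ 7 ∧ q + z > -4) → ((2*acc = y → ((¬(y ≤ -12)) ∧ y ≠ acc - 11 ∧ q + (3/4)*y ≠ -23/2 ∧ 2*y ≤ -17)) ∧ ((¬(2*acc = y)) → ((¬(y ≤ -12)) ∧ y ≠ acc - 11 ∧ q + (3/4)*y ≠ -23/2 ∧ 2*y ≤ -17)))) ∧ ((¬(q ≥ 7 ∧ q + z > -4)) → ((¬(y ≥ -2)) ∧ (¬(z ≤ -6)) ∧ z ≠ acc - 5 ∧ (7/4)*z ≠ acc - 2 ∧ 2*z ≤ -5)))).
Check whether (z < 3*t + 2 → ((3*acc ≥ y - 11 ∨ 2*acc = -8) ∧ ((q ≥ 7 ∧ t + z > -7) → ((2*acc = y → ((¬(y ≤ -12)) ∧ y ≠ acc - 11 ∧ q + (3/4)*y ≠ -23/2 ∧ 2*y ≤ -17)) ∧ ((¬(2*acc = y)) → ((¬(y ≤ -12)) ∧ y ≠ acc - 11 ∧ q + (3/4)*y ≠ -23/2 ∧ 2*y ≤ -17)))) ∧ ((¬(q ≥ 7 ∧ t + z > -7)) → ((¬(y ≥ -2)) ∧ (¬(z ≤ -6)) ∧ z ≠ acc - 5 ∧ (7/4)*z ≠ acc - 2 ∧ 2*z ≤ -5)))) ∧ ((¬(z < 3*t + 2)) → (((q ≥ 7 ∧ q + z > -4) → ((2*acc = y → ((¬(y ≤ -12)) ∧ y ≠ acc - 11 ∧ q + (3/4)*y ≠ -23/2 ∧ 2*y ≤ -17)) ∧ ((¬(2*acc = y)) → ((¬(y ≤ -12)) ∧ y ≠ acc - 11 ∧ q + (3/4)*y ≠ -23/2 ∧ 2*y ≤ -17)))) ∧ ((¬(q ≥ 7 ∧ q + z > -4)) → ((¬(y ≥ -2)) ∧ (¬(z ≤ -6)) ∧ z ≠ acc - 5 ∧ (7/4)*z ≠ acc - 2 ∧ 2*z ≤ -5)))) implies it.
Countermodel: at the initial state acc = -11, q = 4, t = 0, y = -22, z = -3, the precondition holds but the weakest precondition fails.
Answer: invalid


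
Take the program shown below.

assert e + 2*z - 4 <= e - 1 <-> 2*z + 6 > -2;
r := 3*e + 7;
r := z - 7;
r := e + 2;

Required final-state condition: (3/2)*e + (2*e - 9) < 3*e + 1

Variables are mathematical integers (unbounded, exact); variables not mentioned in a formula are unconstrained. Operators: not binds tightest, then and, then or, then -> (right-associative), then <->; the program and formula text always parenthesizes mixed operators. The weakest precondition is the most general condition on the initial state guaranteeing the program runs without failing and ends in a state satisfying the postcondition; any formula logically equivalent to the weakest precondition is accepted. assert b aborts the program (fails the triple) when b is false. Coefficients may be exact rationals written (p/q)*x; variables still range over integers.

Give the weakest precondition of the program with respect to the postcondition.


Working backward. After the program, the postcondition (3/2)*e + (2*e - 9) < 3*e + 1 must hold; in canonical form it is (1/2)*e < 10.
Before r := e + 2: (1/2)*e < 10
Before r := z - 7: (1/2)*e < 10
Before r := 3*e + 7: (1/2)*e < 10
Before assert e + 2*z - 4 <= e - 1 <-> 2*z + 6 > -2: (2*z <= 3 <-> 2*z > -8) and (1/2)*e < 10
Answer: WP = (2*z <= 3 <-> 2*z > -8) and (1/2)*e < 10


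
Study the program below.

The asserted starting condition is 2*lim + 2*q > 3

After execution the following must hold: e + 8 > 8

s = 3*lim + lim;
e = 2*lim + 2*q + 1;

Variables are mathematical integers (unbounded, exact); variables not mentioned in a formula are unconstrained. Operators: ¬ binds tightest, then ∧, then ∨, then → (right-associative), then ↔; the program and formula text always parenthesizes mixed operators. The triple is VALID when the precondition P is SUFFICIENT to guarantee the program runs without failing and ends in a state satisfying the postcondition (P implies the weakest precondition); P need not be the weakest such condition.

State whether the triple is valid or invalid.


Working backward. After the program, the postcondition e + 8 > 8 must hold; in canonical form it is e > 0.
Before e := 2*lim + 2*q + 1: 2*lim + 2*q > -1
Before s := 3*lim + lim: 2*lim + 2*q > -1
The weakest precondition is 2*lim + 2*q > -1.
Check whether 2*lim + 2*q > 3 implies it.
Every state satisfying the precondition satisfies the weakest precondition: the implication holds.
Answer: valid


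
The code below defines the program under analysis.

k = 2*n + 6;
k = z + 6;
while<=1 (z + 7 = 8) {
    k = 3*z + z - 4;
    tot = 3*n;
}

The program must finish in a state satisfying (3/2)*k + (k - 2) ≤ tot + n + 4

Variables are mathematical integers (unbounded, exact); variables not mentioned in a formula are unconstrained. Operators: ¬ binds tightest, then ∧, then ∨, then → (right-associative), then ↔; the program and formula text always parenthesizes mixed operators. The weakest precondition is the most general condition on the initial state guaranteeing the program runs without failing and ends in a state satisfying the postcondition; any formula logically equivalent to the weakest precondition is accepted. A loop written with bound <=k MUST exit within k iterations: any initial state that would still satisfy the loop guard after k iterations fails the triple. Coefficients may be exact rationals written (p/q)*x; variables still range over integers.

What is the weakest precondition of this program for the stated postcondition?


Working backward. After the program, the postcondition (3/2)*k + (k - 2) ≤ tot + n + 4 must hold; in canonical form it is (5/2)*k ≤ n + tot + 6.
Before the loop (bound <=1), unroll the exhaustion recursion (WP_0 = exit-now case; WP_j = one more guarded iteration, up to j = 1):
  WP_0: (¬(z = 1)) ∧ (5/2)*k ≤ n + tot + 6
  WP_1: (z = 1 → ((¬(z = 1)) ∧ 10*z ≤ 4*n + 16)) ∧ ((¬(z = 1)) → (5/2)*k ≤ n + tot + 6)
So before the loop: (z = 1 → ((¬(z = 1)) ∧ 10*z ≤ 4*n + 16)) ∧ ((¬(z = 1)) → (5/2)*k ≤ n + tot + 6)
Before k := z + 6: (z = 1 → ((¬(z = 1)) ∧ 10*z ≤ 4*n + 16)) ∧ ((¬(z = 1)) → (5/2)*z ≤ n + tot - 9)
Before k := 2*n + 6: (z = 1 → ((¬(z = 1)) ∧ 10*z ≤ 4*n + 16)) ∧ ((¬(z = 1)) → (5/2)*z ≤ n + tot - 9)
Answer: WP = (z = 1 → ((¬(z = 1)) ∧ 10*z ≤ 4*n + 16)) ∧ ((¬(z = 1)) → (5/2)*z ≤ n + tot - 9)


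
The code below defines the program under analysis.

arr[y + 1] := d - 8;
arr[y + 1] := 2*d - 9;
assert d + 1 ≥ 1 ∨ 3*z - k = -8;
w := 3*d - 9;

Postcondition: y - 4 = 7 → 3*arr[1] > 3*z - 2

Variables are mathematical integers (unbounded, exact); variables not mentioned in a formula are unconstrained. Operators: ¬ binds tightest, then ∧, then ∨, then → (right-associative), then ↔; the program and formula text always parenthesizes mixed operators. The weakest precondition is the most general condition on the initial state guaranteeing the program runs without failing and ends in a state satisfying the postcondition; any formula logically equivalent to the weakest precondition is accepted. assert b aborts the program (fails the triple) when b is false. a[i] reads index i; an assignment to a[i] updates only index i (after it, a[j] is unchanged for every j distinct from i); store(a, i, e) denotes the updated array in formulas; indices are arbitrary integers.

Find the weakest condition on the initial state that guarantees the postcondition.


Working backward. After the program, the postcondition y - 4 = 7 → 3*arr[1] > 3*z - 2 must hold; in canonical form it is y = 11 → 3*arr[1] > 3*z - 2.
Before w := 3*d - 9: y = 11 → 3*arr[1] > 3*z - 2
Before assert d + 1 ≥ 1 ∨ 3*z - k = -8: (d ≥ 0 ∨ 3*z = k - 8) ∧ (y = 11 → 3*arr[1] > 3*z - 2)
Before arr[y + 1] := 2*d - 9: (d ≥ 0 ∨ 3*z = k - 8) ∧ (y = 11 → 3*store(arr, y + 1, 2*d - 9)[1] > 3*z - 2)
Before arr[y + 1] := d - 8: (d ≥ 0 ∨ 3*z = k - 8) ∧ (y = 11 → 3*store(store(arr, y + 1, d - 8), y + 1, 2*d - 9)[1] > 3*z - 2)
Answer: WP = (d ≥ 0 ∨ 3*z = k - 8) ∧ (y = 11 → 3*store(store(arr, y + 1, d - 8), y + 1, 2*d - 9)[1] > 3*z - 2)


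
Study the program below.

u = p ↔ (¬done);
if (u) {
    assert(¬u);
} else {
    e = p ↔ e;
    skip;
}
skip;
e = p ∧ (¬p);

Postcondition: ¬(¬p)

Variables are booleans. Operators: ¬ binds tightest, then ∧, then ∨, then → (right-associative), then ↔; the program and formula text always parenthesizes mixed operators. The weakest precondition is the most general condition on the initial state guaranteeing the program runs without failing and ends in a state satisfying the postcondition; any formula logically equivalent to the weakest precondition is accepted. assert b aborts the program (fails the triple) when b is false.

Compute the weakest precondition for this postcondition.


Working backward. After the program, the postcondition ¬(¬p) must hold; in canonical form it is p.
Before e := p ∧ (¬p): p
Before skip: p
Then branch requires (¬u) ∧ p; else branch requires p.
Before the if: (u → ((¬u) ∧ p)) ∧ ((¬u) → p)
Before u := p ↔ (¬done): ((p ↔ (¬done)) → ((¬(p ↔ (¬done))) ∧ p)) ∧ ((¬(p ↔ (¬done))) → p)
Answer: WP = ((p ↔ (¬done)) → ((¬(p ↔ (¬done))) ∧ p)) ∧ ((¬(p ↔ (¬done))) → p)


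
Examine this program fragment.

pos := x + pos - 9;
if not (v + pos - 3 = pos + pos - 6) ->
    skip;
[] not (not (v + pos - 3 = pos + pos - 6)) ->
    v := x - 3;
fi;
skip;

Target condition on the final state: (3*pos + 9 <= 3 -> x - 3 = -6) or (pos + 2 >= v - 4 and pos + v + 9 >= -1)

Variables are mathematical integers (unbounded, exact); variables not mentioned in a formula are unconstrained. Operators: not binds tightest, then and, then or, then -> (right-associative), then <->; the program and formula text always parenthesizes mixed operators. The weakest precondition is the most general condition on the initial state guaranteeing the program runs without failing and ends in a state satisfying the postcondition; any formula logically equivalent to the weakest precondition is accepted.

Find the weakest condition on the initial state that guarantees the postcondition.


Working backward. After the program, the postcondition (3*pos + 9 <= 3 -> x - 3 = -6) or (pos + 2 >= v - 4 and pos + v + 9 >= -1) must hold; in canonical form it is (3*pos <= -6 -> x = -3) or (pos >= v - 6 and pos + v >= -10).
Before skip: (3*pos <= -6 -> x = -3) or (pos >= v - 6 and pos + v >= -10)
Then branch requires (3*pos <= -6 -> x = -3) or (pos >= v - 6 and pos + v >= -10); else branch requires (3*pos <= -6 -> x = -3) or (pos >= x - 9 and pos + x >= -7).
Before the if: ((not (v = pos - 3)) -> ((3*pos <= -6 -> x = -3) or (pos >= v - 6 and pos + v >= -10))) and (v = pos - 3 -> ((3*pos <= -6 -> x = -3) or (pos >= x - 9 and pos + x >= -7)))
Before pos := x + pos - 9: ((not (v = pos + x - 12)) -> ((3*pos + 3*x <= 21 -> x = -3) or (pos + x >= v + 3 and pos + v + x >= -1))) and (v = pos + x - 12 -> ((3*pos + 3*x <= 21 -> x = -3) or (pos >= 0 and pos + 2*x >= 2)))
Answer: WP = ((not (v = pos + x - 12)) -> ((3*pos + 3*x <= 21 -> x = -3) or (pos + x >= v + 3 and pos + v + x >= -1))) and (v = pos + x - 12 -> ((3*pos + 3*x <= 21 -> x = -3) or (pos >= 0 and pos + 2*x >= 2)))


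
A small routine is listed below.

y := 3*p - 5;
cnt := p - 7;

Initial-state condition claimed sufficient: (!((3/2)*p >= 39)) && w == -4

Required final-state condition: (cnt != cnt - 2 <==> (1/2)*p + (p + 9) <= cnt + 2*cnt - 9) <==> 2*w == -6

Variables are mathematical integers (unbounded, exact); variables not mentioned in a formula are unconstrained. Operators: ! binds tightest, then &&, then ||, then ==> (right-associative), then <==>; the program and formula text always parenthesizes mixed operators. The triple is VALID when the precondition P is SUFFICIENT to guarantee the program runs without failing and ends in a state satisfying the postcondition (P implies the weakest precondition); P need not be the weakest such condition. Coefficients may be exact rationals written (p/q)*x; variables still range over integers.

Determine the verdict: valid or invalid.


Working backward. After the program, the postcondition (cnt != cnt - 2 <==> (1/2)*p + (p + 9) <= cnt + 2*cnt - 9) <==> 2*w == -6 must hold; in canonical form it is (3/2)*p <= 3*cnt - 18 <==> 2*w == -6.
Before cnt := p - 7: (3/2)*p >= 39 <==> 2*w == -6
Before y := 3*p - 5: (3/2)*p >= 39 <==> 2*w == -6
The weakest precondition is (3/2)*p >= 39 <==> 2*w == -6.
Check whether (!((3/2)*p >= 39)) && w == -4 implies it.
Every state satisfying the precondition satisfies the weakest precondition: the implication holds.
Answer: valid


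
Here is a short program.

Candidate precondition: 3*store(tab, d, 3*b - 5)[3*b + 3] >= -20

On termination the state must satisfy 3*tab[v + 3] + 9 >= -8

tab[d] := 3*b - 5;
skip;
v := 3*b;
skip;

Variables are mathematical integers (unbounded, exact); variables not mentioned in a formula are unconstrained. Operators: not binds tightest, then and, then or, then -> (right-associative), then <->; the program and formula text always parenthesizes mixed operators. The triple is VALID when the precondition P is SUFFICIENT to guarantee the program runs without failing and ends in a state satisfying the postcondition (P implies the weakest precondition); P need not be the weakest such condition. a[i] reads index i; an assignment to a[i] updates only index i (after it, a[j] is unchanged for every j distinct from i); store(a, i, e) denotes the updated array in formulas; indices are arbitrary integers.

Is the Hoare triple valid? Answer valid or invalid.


Working backward. After the program, the postcondition 3*tab[v + 3] + 9 >= -8 must hold; in canonical form it is 3*tab[v + 3] >= -17.
Before skip: 3*tab[v + 3] >= -17
Before v := 3*b: 3*tab[3*b + 3] >= -17
Before skip: 3*tab[3*b + 3] >= -17
Before tab[d] := 3*b - 5: 3*store(tab, d, 3*b - 5)[3*b + 3] >= -17
The weakest precondition is 3*store(tab, d, 3*b - 5)[3*b + 3] >= -17.
Check whether 3*store(tab, d, 3*b - 5)[3*b + 3] >= -20 implies it.
Countermodel: at the initial state b = 0, d = 4, tab = {[3] = -6, [4] = 2, elsewhere 2}, the precondition holds but the weakest precondition fails.
Answer: invalid


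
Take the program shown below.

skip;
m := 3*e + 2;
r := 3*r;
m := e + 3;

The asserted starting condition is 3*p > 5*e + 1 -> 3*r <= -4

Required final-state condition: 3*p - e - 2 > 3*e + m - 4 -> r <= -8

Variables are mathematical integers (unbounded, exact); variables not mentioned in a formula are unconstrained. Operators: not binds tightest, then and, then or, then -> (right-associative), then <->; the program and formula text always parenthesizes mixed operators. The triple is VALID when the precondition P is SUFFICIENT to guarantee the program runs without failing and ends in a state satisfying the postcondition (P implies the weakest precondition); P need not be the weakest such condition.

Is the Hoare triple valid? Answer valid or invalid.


Working backward. After the program, the postcondition 3*p - e - 2 > 3*e + m - 4 -> r <= -8 must hold; in canonical form it is 3*p > 4*e + m - 2 -> r <= -8.
Before m := e + 3: 3*p > 5*e + 1 -> r <= -8
Before r := 3*r: 3*p > 5*e + 1 -> 3*r <= -8
Before m := 3*e + 2: 3*p > 5*e + 1 -> 3*r <= -8
Before skip: 3*p > 5*e + 1 -> 3*r <= -8
The weakest precondition is 3*p > 5*e + 1 -> 3*r <= -8.
Check whether 3*p > 5*e + 1 -> 3*r <= -4 implies it.
Countermodel: at the initial state e = 2, p = 4, r = -2, the precondition holds but the weakest precondition fails.
Answer: invalid


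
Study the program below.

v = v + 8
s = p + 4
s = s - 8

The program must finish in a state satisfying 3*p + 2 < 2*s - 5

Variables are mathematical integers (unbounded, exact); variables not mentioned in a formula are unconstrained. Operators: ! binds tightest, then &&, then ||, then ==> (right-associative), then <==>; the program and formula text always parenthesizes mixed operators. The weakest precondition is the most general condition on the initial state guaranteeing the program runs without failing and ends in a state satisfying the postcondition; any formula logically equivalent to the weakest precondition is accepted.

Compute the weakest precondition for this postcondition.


Working backward. After the program, the postcondition 3*p + 2 < 2*s - 5 must hold; in canonical form it is 3*p < 2*s - 7.
Before s := s - 8: 3*p < 2*s - 23
Before s := p + 4: p < -15
Before v := v + 8: p < -15
Answer: WP = p < -15


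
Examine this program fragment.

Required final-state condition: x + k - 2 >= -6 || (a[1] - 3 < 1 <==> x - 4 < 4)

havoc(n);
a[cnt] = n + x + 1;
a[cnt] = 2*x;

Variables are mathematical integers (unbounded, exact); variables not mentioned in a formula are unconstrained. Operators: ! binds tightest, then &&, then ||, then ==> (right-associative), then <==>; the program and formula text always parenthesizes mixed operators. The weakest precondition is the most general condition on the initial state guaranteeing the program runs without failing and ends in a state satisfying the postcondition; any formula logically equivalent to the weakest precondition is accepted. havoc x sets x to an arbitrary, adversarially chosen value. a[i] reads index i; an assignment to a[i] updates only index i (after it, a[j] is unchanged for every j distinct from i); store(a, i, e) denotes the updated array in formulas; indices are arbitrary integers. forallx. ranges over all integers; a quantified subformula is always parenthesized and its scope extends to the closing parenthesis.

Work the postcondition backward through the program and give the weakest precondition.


Working backward. After the program, the postcondition x + k - 2 >= -6 || (a[1] - 3 < 1 <==> x - 4 < 4) must hold; in canonical form it is k + x >= -4 || (a[1] < 4 <==> x < 8).
Before a[cnt] := 2*x: k + x >= -4 || (store(a, cnt, 2*x)[1] < 4 <==> x < 8)
Before a[cnt] := n + x + 1: k + x >= -4 || (store(store(a, cnt, n + x + 1), cnt, 2*x)[1] < 4 <==> x < 8)
Before havoc n: forall n_1. (k + x >= -4 || (store(store(a, cnt, n_1 + x + 1), cnt, 2*x)[1] < 4 <==> x < 8))
Answer: WP = forall n_1. (k + x >= -4 || (store(store(a, cnt, n_1 + x + 1), cnt, 2*x)[1] < 4 <==> x < 8))


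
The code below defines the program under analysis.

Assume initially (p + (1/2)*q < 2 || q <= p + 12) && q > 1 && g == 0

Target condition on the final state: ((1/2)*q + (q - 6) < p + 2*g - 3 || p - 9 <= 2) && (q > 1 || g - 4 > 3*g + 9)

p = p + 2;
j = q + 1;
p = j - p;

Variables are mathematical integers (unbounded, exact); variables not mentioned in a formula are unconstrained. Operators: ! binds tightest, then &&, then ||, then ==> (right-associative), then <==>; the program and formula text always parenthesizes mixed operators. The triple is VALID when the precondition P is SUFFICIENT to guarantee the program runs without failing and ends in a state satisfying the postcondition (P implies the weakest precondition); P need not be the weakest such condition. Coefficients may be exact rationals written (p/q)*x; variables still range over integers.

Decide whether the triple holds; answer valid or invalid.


Working backward. After the program, the postcondition ((1/2)*q + (q - 6) < p + 2*g - 3 || p - 9 <= 2) && (q > 1 || g - 4 > 3*g + 9) must hold; in canonical form it is ((3/2)*q < 2*g + p + 3 || p <= 11) && (q > 1 || 2*g < -13).
Before p := j - p: (p + (3/2)*q < 2*g + j + 3 || j <= p + 11) && (q > 1 || 2*g < -13)
Before j := q + 1: (p + (1/2)*q < 2*g + 4 || q <= p + 10) && (q > 1 || 2*g < -13)
Before p := p + 2: (p + (1/2)*q < 2*g + 2 || q <= p + 12) && (q > 1 || 2*g < -13)
The weakest precondition is (p + (1/2)*q < 2*g + 2 || q <= p + 12) && (q > 1 || 2*g < -13).
Check whether (p + (1/2)*q < 2 || q <= p + 12) && q > 1 && g == 0 implies it.
Every state satisfying the precondition satisfies the weakest precondition: the implication holds.
Answer: valid


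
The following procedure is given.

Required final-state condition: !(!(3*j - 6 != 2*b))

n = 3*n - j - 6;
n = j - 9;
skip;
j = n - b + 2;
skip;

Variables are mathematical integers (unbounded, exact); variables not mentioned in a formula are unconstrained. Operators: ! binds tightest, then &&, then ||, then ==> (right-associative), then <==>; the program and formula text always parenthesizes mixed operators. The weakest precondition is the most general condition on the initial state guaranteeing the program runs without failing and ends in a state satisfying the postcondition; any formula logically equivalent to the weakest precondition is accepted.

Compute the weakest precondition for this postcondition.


Working backward. After the program, the postcondition !(!(3*j - 6 != 2*b)) must hold; in canonical form it is 3*j != 2*b + 6.
Before skip: 3*j != 2*b + 6
Before j := n - b + 2: 3*n != 5*b
Before skip: 3*n != 5*b
Before n := j - 9: 3*j != 5*b + 27
Before n := 3*n - j - 6: 3*j != 5*b + 27
Answer: WP = 3*j != 5*b + 27


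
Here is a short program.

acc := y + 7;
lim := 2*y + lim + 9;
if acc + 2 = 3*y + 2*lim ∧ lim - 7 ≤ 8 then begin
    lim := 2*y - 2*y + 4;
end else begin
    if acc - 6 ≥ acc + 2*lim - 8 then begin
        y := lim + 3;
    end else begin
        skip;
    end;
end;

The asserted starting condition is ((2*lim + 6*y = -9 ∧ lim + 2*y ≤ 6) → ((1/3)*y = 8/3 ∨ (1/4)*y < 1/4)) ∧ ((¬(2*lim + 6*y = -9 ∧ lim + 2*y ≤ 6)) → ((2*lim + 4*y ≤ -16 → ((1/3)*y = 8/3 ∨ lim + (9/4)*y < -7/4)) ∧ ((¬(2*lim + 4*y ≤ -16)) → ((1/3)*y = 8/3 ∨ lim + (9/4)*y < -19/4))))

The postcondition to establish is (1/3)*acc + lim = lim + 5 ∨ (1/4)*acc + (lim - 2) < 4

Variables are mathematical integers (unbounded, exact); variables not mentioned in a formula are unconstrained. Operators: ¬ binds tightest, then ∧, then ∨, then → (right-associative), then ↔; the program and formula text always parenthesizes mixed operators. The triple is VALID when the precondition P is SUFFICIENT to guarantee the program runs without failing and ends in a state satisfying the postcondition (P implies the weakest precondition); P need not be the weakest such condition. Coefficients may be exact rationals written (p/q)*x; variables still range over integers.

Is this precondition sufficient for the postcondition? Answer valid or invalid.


Working backward. After the program, the postcondition (1/3)*acc + lim = lim + 5 ∨ (1/4)*acc + (lim - 2) < 4 must hold; in canonical form it is (1/3)*acc = 5 ∨ (1/4)*acc + lim < 6.
Then branch requires (1/3)*acc = 5 ∨ (1/4)*acc < 2; else branch requires (2*lim ≤ 2 → ((1/3)*acc = 5 ∨ (1/4)*acc + lim < 6)) ∧ ((¬(2*lim ≤ 2)) → ((1/3)*acc = 5 ∨ (1/4)*acc + lim < 6)).
Before the if: ((acc = 2*lim + 3*y - 2 ∧ lim ≤ 15) → ((1/3)*acc = 5 ∨ (1/4)*acc < 2)) ∧ ((¬(acc = 2*lim + 3*y - 2 ∧ lim ≤ 15)) → ((2*lim ≤ 2 → ((1/3)*acc = 5 ∨ (1/4)*acc + lim < 6)) ∧ ((¬(2*lim ≤ 2)) → ((1/3)*acc = 5 ∨ (1/4)*acc + lim < 6))))
Before lim := 2*y + lim + 9: ((acc = 2*lim + 7*y + 16 ∧ lim + 2*y ≤ 6) → ((1/3)*acc = 5 ∨ (1/4)*acc < 2)) ∧ ((¬(acc = 2*lim + 7*y + 16 ∧ lim + 2*y ≤ 6)) → ((2*lim + 4*y ≤ -16 → ((1/3)*acc = 5 ∨ (1/4)*acc + lim + 2*y < -3)) ∧ ((¬(2*lim + 4*y ≤ -16)) → ((1/3)*acc = 5 ∨ (1/4)*acc + lim + 2*y < -3))))
Before acc := y + 7: ((2*lim + 6*y = -9 ∧ lim + 2*y ≤ 6) → ((1/3)*y = 8/3 ∨ (1/4)*y < 1/4)) ∧ ((¬(2*lim + 6*y = -9 ∧ lim + 2*y ≤ 6)) → ((2*lim + 4*y ≤ -16 → ((1/3)*y = 8/3 ∨ lim + (9/4)*y < -19/4)) ∧ ((¬(2*lim + 4*y ≤ -16)) → ((1/3)*y = 8/3 ∨ lim + (9/4)*y < -19/4))))
The weakest precondition is ((2*lim + 6*y = -9 ∧ lim + 2*y ≤ 6) → ((1/3)*y = 8/3 ∨ (1/4)*y < 1/4)) ∧ ((¬(2*lim + 6*y = -9 ∧ lim + 2*y ≤ 6)) → ((2*lim + 4*y ≤ -16 → ((1/3)*y = 8/3 ∨ lim + (9/4)*y < -19/4)) ∧ ((¬(2*lim + 4*y ≤ -16)) → ((1/3)*y = 8/3 ∨ lim + (9/4)*y < -19/4)))).
Check whether ((2*lim + 6*y = -9 ∧ lim + 2*y ≤ 6) → ((1/3)*y = 8/3 ∨ (1/4)*y < 1/4)) ∧ ((¬(2*lim + 6*y = -9 ∧ lim + 2*y ≤ 6)) → ((2*lim + 4*y ≤ -16 → ((1/3)*y = 8/3 ∨ lim + (9/4)*y < -7/4)) ∧ ((¬(2*lim + 4*y ≤ -16)) → ((1/3)*y = 8/3 ∨ lim + (9/4)*y < -19/4)))) implies it.
Countermodel: at the initial state lim = -34, y = 13, the precondition holds but the weakest precondition fails.
Answer: invalid


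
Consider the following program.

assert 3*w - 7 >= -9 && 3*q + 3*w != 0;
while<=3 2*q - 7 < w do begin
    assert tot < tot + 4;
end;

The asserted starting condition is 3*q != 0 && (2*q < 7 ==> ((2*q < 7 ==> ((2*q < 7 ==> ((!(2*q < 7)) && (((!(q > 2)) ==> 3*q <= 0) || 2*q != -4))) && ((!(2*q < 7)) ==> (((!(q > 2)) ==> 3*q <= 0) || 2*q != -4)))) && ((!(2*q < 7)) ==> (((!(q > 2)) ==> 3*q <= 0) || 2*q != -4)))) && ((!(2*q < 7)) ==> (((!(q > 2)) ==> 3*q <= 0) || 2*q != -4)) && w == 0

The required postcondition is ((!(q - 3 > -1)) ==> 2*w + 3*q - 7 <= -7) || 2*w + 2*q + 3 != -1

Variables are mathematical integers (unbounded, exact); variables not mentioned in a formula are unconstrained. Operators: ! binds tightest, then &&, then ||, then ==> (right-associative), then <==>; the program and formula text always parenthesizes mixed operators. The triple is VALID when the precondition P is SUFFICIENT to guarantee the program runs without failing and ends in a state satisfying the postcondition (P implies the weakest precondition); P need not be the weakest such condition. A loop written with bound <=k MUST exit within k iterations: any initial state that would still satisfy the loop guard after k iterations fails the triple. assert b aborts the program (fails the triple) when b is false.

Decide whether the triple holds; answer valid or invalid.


Working backward. After the program, the postcondition ((!(q - 3 > -1)) ==> 2*w + 3*q - 7 <= -7) || 2*w + 2*q + 3 != -1 must hold; in canonical form it is ((!(q > 2)) ==> 3*q + 2*w <= 0) || 2*q + 2*w != -4.
Before the loop (bound <=3), unroll the exhaustion recursion (WP_0 = exit-now case; WP_j = one more guarded iteration, up to j = 3):
  WP_0: (!(2*q < w + 7)) && (((!(q > 2)) ==> 3*q + 2*w <= 0) || 2*q + 2*w != -4)
  WP_1: (2*q < w + 7 ==> ((!(2*q < w + 7)) && (((!(q > 2)) ==> 3*q + 2*w <= 0) || 2*q + 2*w != -4))) && ((!(2*q < w + 7)) ==> (((!(q > 2)) ==> 3*q + 2*w <= 0) || 2*q + 2*w != -4))
  WP_2: (2*q < w + 7 ==> ((2*q < w + 7 ==> ((!(2*q < w + 7)) && (((!(q > 2)) ==> 3*q + 2*w <= 0) || 2*q + 2*w != -4))) && ((!(2*q < w + 7)) ==> (((!(q > 2)) ==> 3*q + 2*w <= 0) || 2*q + 2*w != -4)))) && ((!(2*q < w + 7)) ==> (((!(q > 2)) ==> 3*q + 2*w <= 0) || 2*q + 2*w != -4))
  WP_3: (2*q < w + 7 ==> ((2*q < w + 7 ==> ((2*q < w + 7 ==> ((!(2*q < w + 7)) && (((!(q > 2)) ==> 3*q + 2*w <= 0) || 2*q + 2*w != -4))) && ((!(2*q < w + 7)) ==> (((!(q > 2)) ==> 3*q + 2*w <= 0) || 2*q + 2*w != -4)))) && ((!(2*q < w + 7)) ==> (((!(q > 2)) ==> 3*q + 2*w <= 0) || 2*q + 2*w != -4)))) && ((!(2*q < w + 7)) ==> (((!(q > 2)) ==> 3*q + 2*w <= 0) || 2*q + 2*w != -4))
So before the loop: (2*q < w + 7 ==> ((2*q < w + 7 ==> ((2*q < w + 7 ==> ((!(2*q < w + 7)) && (((!(q > 2)) ==> 3*q + 2*w <= 0) || 2*q + 2*w != -4))) && ((!(2*q < w + 7)) ==> (((!(q > 2)) ==> 3*q + 2*w <= 0) || 2*q + 2*w != -4)))) && ((!(2*q < w + 7)) ==> (((!(q > 2)) ==> 3*q + 2*w <= 0) || 2*q + 2*w != -4)))) && ((!(2*q < w + 7)) ==> (((!(q > 2)) ==> 3*q + 2*w <= 0) || 2*q + 2*w != -4))
Before assert 3*w - 7 >= -9 && 3*q + 3*w != 0: 3*w >= -2 && 3*q + 3*w != 0 && (2*q < w + 7 ==> ((2*q < w + 7 ==> ((2*q < w + 7 ==> ((!(2*q < w + 7)) && (((!(q > 2)) ==> 3*q + 2*w <= 0) || 2*q + 2*w != -4))) && ((!(2*q < w + 7)) ==> (((!(q > 2)) ==> 3*q + 2*w <= 0) || 2*q + 2*w != -4)))) && ((!(2*q < w + 7)) ==> (((!(q > 2)) ==> 3*q + 2*w <= 0) || 2*q + 2*w != -4)))) && ((!(2*q < w + 7)) ==> (((!(q > 2)) ==> 3*q + 2*w <= 0) || 2*q + 2*w != -4))
The weakest precondition is 3*w >= -2 && 3*q + 3*w != 0 && (2*q < w + 7 ==> ((2*q < w + 7 ==> ((2*q < w + 7 ==> ((!(2*q < w + 7)) && (((!(q > 2)) ==> 3*q + 2*w <= 0) || 2*q + 2*w != -4))) && ((!(2*q < w + 7)) ==> (((!(q > 2)) ==> 3*q + 2*w <= 0) || 2*q + 2*w != -4)))) && ((!(2*q < w + 7)) ==> (((!(q > 2)) ==> 3*q + 2*w <= 0) || 2*q + 2*w != -4)))) && ((!(2*q < w + 7)) ==> (((!(q > 2)) ==> 3*q + 2*w <= 0) || 2*q + 2*w != -4)).
Check whether 3*q != 0 && (2*q < 7 ==> ((2*q < 7 ==> ((2*q < 7 ==> ((!(2*q < 7)) && (((!(q > 2)) ==> 3*q <= 0) || 2*q != -4))) && ((!(2*q < 7)) ==> (((!(q > 2)) ==> 3*q <= 0) || 2*q != -4)))) && ((!(2*q < 7)) ==> (((!(q > 2)) ==> 3*q <= 0) || 2*q != -4)))) && ((!(2*q < 7)) ==> (((!(q > 2)) ==> 3*q <= 0) || 2*q != -4)) && w == 0 implies it.
Every state satisfying the precondition satisfies the weakest precondition: the implication holds.
Answer: valid
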